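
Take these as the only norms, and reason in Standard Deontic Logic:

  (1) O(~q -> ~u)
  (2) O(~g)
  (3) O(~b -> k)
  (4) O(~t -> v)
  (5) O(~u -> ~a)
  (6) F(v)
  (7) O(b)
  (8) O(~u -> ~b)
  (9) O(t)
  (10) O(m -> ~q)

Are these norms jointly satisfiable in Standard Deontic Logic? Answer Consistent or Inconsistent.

Premise 4 is O(~t -> v), but O(~t) is not derivable from the premises, so it does not yield O(v).
So O(v) is not derivable, and the apparent clash with O(~v) does not arise.
A world satisfying every obligation exists (e.g. a=false, b=true, g=false, k=false, m=false, q=true, t=true, u=true, v=false); no atom is both obligatory and forbidden, so the set is consistent.

Consistent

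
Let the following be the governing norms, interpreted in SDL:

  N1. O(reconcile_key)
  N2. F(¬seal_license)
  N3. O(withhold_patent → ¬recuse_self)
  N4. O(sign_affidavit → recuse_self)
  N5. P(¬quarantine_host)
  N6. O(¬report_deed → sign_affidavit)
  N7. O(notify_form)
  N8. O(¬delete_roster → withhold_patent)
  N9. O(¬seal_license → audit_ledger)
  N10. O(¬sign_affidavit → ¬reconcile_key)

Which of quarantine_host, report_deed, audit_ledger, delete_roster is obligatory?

Premise 1 gives O(reconcile_key).
Premise 10 is O(¬sign_affidavit → ¬reconcile_key); contrapositively O(reconcile_key → sign_affidavit). Since O(reconcile_key) holds, K gives O(sign_affidavit).
With premise 4, O(sign_affidavit → recuse_self), the K-axiom yields O(recuse_self).
The contrapositive of premise 3 (O(withhold_patent → ¬recuse_self)) is O(recuse_self → ¬withhold_patent), and O(recuse_self) is already established, so O(¬withhold_patent).
Premise 8, O(¬delete_roster → withhold_patent), contraposes to O(¬withhold_patent → delete_roster); with O(¬withhold_patent) we get O(delete_roster).
So O(delete_roster) holds — delete_roster is obligatory. None of the other listed options is made obligatory by any chain of premises.

delete_roster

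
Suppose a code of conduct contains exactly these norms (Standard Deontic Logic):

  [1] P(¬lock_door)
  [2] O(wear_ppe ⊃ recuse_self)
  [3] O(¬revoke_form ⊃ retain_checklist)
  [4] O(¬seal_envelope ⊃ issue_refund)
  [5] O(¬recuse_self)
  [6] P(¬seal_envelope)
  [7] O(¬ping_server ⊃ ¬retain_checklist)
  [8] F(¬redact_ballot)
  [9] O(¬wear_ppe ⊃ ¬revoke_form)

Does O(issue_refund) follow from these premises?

No

Premise 4 is O(¬seal_envelope ⊃ issue_refund), but O(¬seal_envelope) is not derivable from the premises (the permission P(¬seal_envelope) asserts only ¬O(seal_envelope), not O(¬seal_envelope)), so it does not yield O(issue_refund).
No other premise forces O(issue_refund). An ideal world satisfying every premise can still have issue_refund false, so O(issue_refund) is not derivable.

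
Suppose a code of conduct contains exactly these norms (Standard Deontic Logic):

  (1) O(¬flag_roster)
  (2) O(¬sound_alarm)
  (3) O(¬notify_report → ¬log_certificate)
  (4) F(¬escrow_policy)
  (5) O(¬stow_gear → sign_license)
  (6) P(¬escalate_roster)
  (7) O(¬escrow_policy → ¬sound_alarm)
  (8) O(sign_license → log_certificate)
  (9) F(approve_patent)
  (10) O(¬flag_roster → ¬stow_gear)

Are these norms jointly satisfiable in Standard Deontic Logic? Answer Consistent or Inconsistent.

Consistent

Premise 7 is O(¬escrow_policy → ¬sound_alarm); even if O(¬sound_alarm) held, inferring O(¬escrow_policy) would be affirming the consequent — invalid.
So O(¬escrow_policy) is not derivable, and the apparent clash with O(escrow_policy) does not arise.
A world satisfying every obligation exists (e.g. approve_patent=false, escalate_roster=false, escrow_policy=true, flag_roster=false, log_certificate=true, notify_report=true, sign_license=true, sound_alarm=false, stow_gear=false); no atom is both obligatory and forbidden, so the set is consistent.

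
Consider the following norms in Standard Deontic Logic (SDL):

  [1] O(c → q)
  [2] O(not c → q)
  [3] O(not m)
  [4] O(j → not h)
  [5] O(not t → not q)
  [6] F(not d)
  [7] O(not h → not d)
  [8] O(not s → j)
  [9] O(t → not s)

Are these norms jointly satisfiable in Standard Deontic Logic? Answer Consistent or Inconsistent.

Premises 2 and 1 cover both cases: O(not c → q) and O(c → q). Since not c ∨ c is a tautology, O(q) follows.
Premise 5 is O(not t → not q); contrapositively O(q → t). Since O(q) holds, K gives O(t).
Applying K to premise 9 (O(t → not s)) and O(t) yields O(not s).
Applying K to premise 8 (O(not s → j)) and O(not s) yields O(j).
Applying K to premise 4 (O(j → not h)) and O(j) yields O(not h).
Premise 7 is O(not h → not d); since O(not h), deontic closure gives O(not d).
However, F(not d) at premise 6 amounts to O(d).
We now have both O(not d) and O(d) — d is simultaneously obligatory and forbidden, violating the D-axiom.

Inconsistent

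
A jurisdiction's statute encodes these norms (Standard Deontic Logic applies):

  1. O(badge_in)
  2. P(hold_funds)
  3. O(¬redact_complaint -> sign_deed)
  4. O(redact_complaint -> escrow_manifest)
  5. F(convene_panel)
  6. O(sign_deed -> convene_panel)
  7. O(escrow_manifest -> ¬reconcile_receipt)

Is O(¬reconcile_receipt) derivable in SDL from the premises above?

Yes

F(convene_panel) at premise 5 means O(¬convene_panel).
Premise 6 is O(sign_deed -> convene_panel); contrapositively O(¬convene_panel -> ¬sign_deed). Since O(¬convene_panel) holds, K gives O(¬sign_deed).
The contrapositive of premise 3 (O(¬redact_complaint -> sign_deed)) is O(¬sign_deed -> redact_complaint), and O(¬sign_deed) is already established, so O(redact_complaint).
Premise 4 is O(redact_complaint -> escrow_manifest); since O(redact_complaint), deontic closure gives O(escrow_manifest).
Premise 7 is O(escrow_manifest -> ¬reconcile_receipt); since O(escrow_manifest), deontic closure gives O(¬reconcile_receipt).
Premises 1, 2 do not contribute to this derivation.
So O(¬reconcile_receipt) follows.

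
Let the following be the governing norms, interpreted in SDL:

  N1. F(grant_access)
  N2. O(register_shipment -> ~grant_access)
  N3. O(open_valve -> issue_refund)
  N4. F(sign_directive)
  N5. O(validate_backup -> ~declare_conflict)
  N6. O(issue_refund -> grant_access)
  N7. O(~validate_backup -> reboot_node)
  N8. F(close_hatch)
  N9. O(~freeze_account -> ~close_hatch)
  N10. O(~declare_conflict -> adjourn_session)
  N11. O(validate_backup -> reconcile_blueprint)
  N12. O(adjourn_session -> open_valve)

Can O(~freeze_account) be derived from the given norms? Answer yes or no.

Premise 9 is O(~freeze_account -> ~close_hatch); even if O(~close_hatch) held, inferring O(~freeze_account) would be affirming the consequent — invalid.
No other premise forces O(~freeze_account). An ideal world satisfying every premise can still have ~freeze_account false, so O(~freeze_account) is not derivable.

No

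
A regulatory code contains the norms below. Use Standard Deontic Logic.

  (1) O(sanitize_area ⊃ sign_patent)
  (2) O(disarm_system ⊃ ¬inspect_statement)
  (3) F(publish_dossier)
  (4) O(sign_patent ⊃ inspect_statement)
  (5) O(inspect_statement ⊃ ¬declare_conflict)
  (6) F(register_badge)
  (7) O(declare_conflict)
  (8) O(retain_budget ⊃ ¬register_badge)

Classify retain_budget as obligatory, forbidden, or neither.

Premise 8 is O(retain_budget ⊃ ¬register_badge); even if O(¬register_badge) held, inferring O(retain_budget) would be affirming the consequent — invalid.
No premise or chain of K-axiom applications forces O(retain_budget), and none forces O(¬retain_budget). So retain_budget is neither obligatory nor forbidden under these norms.

Neither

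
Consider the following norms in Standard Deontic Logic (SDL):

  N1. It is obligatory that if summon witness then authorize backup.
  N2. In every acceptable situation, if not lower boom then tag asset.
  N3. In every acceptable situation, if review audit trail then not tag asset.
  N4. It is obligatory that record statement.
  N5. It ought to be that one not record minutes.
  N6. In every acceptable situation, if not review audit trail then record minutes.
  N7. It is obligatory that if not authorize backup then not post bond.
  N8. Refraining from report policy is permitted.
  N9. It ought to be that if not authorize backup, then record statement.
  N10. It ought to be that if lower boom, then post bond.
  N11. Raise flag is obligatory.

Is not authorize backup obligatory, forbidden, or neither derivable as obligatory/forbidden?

Forbidden

Premise 5 gives O(¬record_minutes).
Premise 6 is O(¬review_audit_trail → record_minutes); contrapositively O(¬record_minutes → review_audit_trail). Since O(¬record_minutes) holds, K gives O(review_audit_trail).
Applying K to premise 3 (O(review_audit_trail → ¬tag_asset)) and O(review_audit_trail) yields O(¬tag_asset).
Premise 2 is O(¬lower_boom → tag_asset); contrapositively O(¬tag_asset → lower_boom). Since O(¬tag_asset) holds, K gives O(lower_boom).
Premise 10 is O(lower_boom → post_bond); since O(lower_boom), deontic closure gives O(post_bond).
Premise 7 is O(¬authorize_backup → ¬post_bond); contrapositively O(post_bond → authorize_backup). Since O(post_bond) holds, K gives O(authorize_backup).
Premises 1, 4, 8, 9, 11 do not contribute to this derivation.
Thus O(authorize_backup), which is F(¬authorize_backup): ¬authorize_backup is forbidden.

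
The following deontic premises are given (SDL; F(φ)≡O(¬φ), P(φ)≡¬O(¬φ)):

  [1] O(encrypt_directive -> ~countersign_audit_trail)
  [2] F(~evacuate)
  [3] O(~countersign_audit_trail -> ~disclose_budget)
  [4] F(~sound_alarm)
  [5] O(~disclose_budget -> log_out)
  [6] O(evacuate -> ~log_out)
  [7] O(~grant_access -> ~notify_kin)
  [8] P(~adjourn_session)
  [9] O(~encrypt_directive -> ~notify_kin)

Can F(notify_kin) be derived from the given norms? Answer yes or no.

F(~evacuate) at premise 2 means O(evacuate).
From O(evacuate) and premise 6, O(evacuate -> ~log_out), we obtain O(~log_out).
Premise 5 is O(~disclose_budget -> log_out); contrapositively O(~log_out -> disclose_budget). Since O(~log_out) holds, K gives O(disclose_budget).
The contrapositive of premise 3 (O(~countersign_audit_trail -> ~disclose_budget)) is O(disclose_budget -> countersign_audit_trail), and O(disclose_budget) is already established, so O(countersign_audit_trail).
Premise 1, O(encrypt_directive -> ~countersign_audit_trail), contraposes to O(countersign_audit_trail -> ~encrypt_directive); with O(countersign_audit_trail) we get O(~encrypt_directive).
Applying K to premise 9 (O(~encrypt_directive -> ~notify_kin)) and O(~encrypt_directive) yields O(~notify_kin).
Premises 4, 7, 8 do not contribute to this derivation.
So O(~notify_kin) holds, i.e. F(notify_kin). The claim follows.

Yes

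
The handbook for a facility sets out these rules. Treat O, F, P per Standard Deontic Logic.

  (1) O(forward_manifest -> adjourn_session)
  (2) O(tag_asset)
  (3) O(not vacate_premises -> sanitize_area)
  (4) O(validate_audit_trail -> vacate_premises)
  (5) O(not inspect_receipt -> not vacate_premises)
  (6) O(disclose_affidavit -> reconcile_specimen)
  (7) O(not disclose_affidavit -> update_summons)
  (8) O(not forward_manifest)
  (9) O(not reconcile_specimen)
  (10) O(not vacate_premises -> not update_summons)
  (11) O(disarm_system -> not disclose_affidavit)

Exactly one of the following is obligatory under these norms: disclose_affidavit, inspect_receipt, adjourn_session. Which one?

Premise 9 states O(not reconcile_specimen) outright.
Premise 6, O(disclose_affidavit -> reconcile_specimen), contraposes to O(not reconcile_specimen -> not disclose_affidavit); with O(not reconcile_specimen) we get O(not disclose_affidavit).
With premise 7, O(not disclose_affidavit -> update_summons), the K-axiom yields O(update_summons).
The contrapositive of premise 10 (O(not vacate_premises -> not update_summons)) is O(update_summons -> vacate_premises), and O(update_summons) is already established, so O(vacate_premises).
The contrapositive of premise 5 (O(not inspect_receipt -> not vacate_premises)) is O(vacate_premises -> inspect_receipt), and O(vacate_premises) is already established, so O(inspect_receipt).
So O(inspect_receipt) holds — inspect_receipt is obligatory. None of the other listed options is made obligatory by any chain of premises.

inspect_receipt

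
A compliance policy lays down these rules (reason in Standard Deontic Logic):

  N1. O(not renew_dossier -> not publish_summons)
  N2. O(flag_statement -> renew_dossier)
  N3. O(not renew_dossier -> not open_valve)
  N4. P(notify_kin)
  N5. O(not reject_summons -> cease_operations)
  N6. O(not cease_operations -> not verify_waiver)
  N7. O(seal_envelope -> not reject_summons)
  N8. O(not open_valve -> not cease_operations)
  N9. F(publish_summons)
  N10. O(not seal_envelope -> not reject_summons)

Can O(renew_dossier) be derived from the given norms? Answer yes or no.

Premises 7 and 10 are O(seal_envelope -> not reject_summons) and O(not seal_envelope -> not reject_summons); every ideal world satisfies seal_envelope or not seal_envelope, so in either case not reject_summons holds — hence O(not reject_summons).
Premise 5 is O(not reject_summons -> cease_operations); since O(not reject_summons), deontic closure gives O(cease_operations).
The contrapositive of premise 8 (O(not open_valve -> not cease_operations)) is O(cease_operations -> open_valve), and O(cease_operations) is already established, so O(open_valve).
Premise 3 is O(not renew_dossier -> not open_valve); contrapositively O(open_valve -> renew_dossier). Since O(open_valve) holds, K gives O(renew_dossier).
Premises 1, 2, 4, 6, 9 do not contribute to this derivation.
So O(renew_dossier) follows.

Yes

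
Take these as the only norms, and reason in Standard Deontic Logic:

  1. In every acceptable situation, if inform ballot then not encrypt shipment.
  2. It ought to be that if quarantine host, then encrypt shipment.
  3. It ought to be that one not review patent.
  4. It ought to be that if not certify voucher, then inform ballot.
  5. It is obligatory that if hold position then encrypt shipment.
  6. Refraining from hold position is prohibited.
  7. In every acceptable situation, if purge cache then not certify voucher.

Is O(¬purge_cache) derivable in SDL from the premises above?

F(¬hold_position) at premise 6 means O(hold_position).
With premise 5, O(hold_position → encrypt_shipment), the K-axiom yields O(encrypt_shipment).
Premise 1, O(inform_ballot → ¬encrypt_shipment), contraposes to O(encrypt_shipment → ¬inform_ballot); with O(encrypt_shipment) we get O(¬inform_ballot).
Premise 4, O(¬certify_voucher → inform_ballot), contraposes to O(¬inform_ballot → certify_voucher); with O(¬inform_ballot) we get O(certify_voucher).
The contrapositive of premise 7 (O(purge_cache → ¬certify_voucher)) is O(certify_voucher → ¬purge_cache), and O(certify_voucher) is already established, so O(¬purge_cache).
Premises 2, 3 do not contribute to this derivation.
So O(¬purge_cache) follows.

Yes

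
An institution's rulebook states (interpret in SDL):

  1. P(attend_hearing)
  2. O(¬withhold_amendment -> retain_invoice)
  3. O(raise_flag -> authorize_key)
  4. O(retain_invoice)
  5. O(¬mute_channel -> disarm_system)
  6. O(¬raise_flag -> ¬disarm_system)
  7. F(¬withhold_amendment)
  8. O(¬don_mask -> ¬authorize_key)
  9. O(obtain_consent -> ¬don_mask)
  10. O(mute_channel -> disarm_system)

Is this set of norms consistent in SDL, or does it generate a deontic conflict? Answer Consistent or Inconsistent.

Consistent

Premise 2 is O(¬withhold_amendment -> retain_invoice); even if O(retain_invoice) held, inferring O(¬withhold_amendment) would be affirming the consequent — invalid.
So O(¬withhold_amendment) is not derivable, and the apparent clash with O(withhold_amendment) does not arise.
A world satisfying every obligation exists (e.g. attend_hearing=false, authorize_key=true, disarm_system=true, don_mask=true, mute_channel=false, obtain_consent=false, raise_flag=true, retain_invoice=true, withhold_amendment=true); no atom is both obligatory and forbidden, so the set is consistent.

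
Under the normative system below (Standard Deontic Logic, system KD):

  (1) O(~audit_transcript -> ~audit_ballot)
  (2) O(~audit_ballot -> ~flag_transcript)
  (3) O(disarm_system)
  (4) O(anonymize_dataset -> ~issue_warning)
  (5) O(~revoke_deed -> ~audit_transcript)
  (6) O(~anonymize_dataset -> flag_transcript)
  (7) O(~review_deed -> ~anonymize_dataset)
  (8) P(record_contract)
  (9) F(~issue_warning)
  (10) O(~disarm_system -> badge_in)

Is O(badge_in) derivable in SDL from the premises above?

Premise 10 is O(~disarm_system -> badge_in), but O(~disarm_system) is not derivable from the premises, so it does not yield O(badge_in).
No other premise forces O(badge_in). An ideal world satisfying every premise can still have badge_in false, so O(badge_in) is not derivable.

No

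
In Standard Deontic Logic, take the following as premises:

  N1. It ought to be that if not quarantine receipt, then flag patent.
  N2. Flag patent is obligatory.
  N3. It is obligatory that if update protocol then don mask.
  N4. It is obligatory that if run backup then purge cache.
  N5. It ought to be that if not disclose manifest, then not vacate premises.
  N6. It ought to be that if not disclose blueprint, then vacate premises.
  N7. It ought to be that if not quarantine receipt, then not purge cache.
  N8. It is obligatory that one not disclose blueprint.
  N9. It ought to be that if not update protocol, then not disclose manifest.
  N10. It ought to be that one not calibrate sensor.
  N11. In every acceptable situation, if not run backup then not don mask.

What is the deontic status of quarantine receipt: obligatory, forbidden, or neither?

Premise 8 states O(¬disclose_blueprint) outright.
Applying K to premise 6 (O(¬disclose_blueprint → vacate_premises)) and O(¬disclose_blueprint) yields O(vacate_premises).
Premise 5, O(¬disclose_manifest → ¬vacate_premises), contraposes to O(vacate_premises → disclose_manifest); with O(vacate_premises) we get O(disclose_manifest).
The contrapositive of premise 9 (O(¬update_protocol → ¬disclose_manifest)) is O(disclose_manifest → update_protocol), and O(disclose_manifest) is already established, so O(update_protocol).
With premise 3, O(update_protocol → don_mask), the K-axiom yields O(don_mask).
Premise 11, O(¬run_backup → ¬don_mask), contraposes to O(don_mask → run_backup); with O(don_mask) we get O(run_backup).
With premise 4, O(run_backup → purge_cache), the K-axiom yields O(purge_cache).
Premise 7, O(¬quarantine_receipt → ¬purge_cache), contraposes to O(purge_cache → quarantine_receipt); with O(purge_cache) we get O(quarantine_receipt).
Premises 1, 2, 10 do not contribute to this derivation.
Hence quarantine_receipt is obligatory.

Obligatory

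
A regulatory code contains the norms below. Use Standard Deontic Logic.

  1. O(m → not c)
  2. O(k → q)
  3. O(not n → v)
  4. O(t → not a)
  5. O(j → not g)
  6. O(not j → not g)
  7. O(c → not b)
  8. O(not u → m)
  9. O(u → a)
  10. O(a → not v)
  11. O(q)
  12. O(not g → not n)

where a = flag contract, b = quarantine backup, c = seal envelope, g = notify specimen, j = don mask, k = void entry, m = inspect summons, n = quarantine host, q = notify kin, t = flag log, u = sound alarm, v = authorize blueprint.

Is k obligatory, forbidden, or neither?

Premise 2 is O(k → q); even if O(q) held, inferring O(k) would be affirming the consequent — invalid.
No premise or chain of K-axiom applications forces O(k), and none forces O(not k). So k is neither obligatory nor forbidden under these norms.

Neither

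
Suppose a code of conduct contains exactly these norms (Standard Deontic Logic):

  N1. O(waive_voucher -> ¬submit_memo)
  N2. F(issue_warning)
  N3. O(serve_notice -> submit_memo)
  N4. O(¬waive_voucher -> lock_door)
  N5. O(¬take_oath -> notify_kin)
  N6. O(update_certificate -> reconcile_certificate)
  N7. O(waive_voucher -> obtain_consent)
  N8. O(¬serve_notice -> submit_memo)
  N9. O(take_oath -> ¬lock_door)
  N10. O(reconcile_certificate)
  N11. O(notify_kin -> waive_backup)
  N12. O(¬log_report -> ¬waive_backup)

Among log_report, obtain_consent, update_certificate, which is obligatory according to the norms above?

log_report

By case analysis on ¬serve_notice: premise 8 gives O(¬serve_notice -> submit_memo) and premise 3 gives O(serve_notice -> submit_memo), so O(submit_memo) either way.
Premise 1 is O(waive_voucher -> ¬submit_memo); contrapositively O(submit_memo -> ¬waive_voucher). Since O(submit_memo) holds, K gives O(¬waive_voucher).
From O(¬waive_voucher) and premise 4, O(¬waive_voucher -> lock_door), we obtain O(lock_door).
The contrapositive of premise 9 (O(take_oath -> ¬lock_door)) is O(lock_door -> ¬take_oath), and O(lock_door) is already established, so O(¬take_oath).
From O(¬take_oath) and premise 5, O(¬take_oath -> notify_kin), we obtain O(notify_kin).
Premise 11 is O(notify_kin -> waive_backup); since O(notify_kin), deontic closure gives O(waive_backup).
The contrapositive of premise 12 (O(¬log_report -> ¬waive_backup)) is O(waive_backup -> log_report), and O(waive_backup) is already established, so O(log_report).
So O(log_report) holds — log_report is obligatory. None of the other listed options is made obligatory by any chain of premises.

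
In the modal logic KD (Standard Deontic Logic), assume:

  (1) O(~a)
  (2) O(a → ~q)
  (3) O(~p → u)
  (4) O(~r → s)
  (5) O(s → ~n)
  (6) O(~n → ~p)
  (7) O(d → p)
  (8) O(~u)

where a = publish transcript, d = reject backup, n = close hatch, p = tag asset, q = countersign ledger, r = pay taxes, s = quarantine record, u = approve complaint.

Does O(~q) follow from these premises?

No

Premise 2 is O(a → ~q), but O(a) is not derivable from the premises, so it does not yield O(~q).
No other premise forces O(~q). An ideal world satisfying every premise can still have ~q false, so O(~q) is not derivable.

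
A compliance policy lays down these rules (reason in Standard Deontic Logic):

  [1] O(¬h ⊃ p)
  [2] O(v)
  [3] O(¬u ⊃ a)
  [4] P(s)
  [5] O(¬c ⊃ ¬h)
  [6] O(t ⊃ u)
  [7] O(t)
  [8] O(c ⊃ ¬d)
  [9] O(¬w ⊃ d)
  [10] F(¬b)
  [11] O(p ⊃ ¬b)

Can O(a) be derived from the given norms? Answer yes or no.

No

Premise 3 is O(¬u ⊃ a), but O(¬u) is not derivable from the premises, so it does not yield O(a).
No other premise forces O(a). An ideal world satisfying every premise can still have a false, so O(a) is not derivable.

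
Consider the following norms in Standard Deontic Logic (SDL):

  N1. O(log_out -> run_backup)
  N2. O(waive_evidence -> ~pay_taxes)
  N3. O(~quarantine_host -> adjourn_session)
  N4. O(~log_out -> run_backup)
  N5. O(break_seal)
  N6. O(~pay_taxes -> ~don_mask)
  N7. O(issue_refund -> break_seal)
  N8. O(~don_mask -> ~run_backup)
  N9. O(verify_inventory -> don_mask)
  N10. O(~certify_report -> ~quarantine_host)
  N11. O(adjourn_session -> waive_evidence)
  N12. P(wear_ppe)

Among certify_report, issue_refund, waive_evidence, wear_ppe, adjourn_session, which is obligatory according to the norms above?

certify_report

Premises 1 and 4 are O(log_out -> run_backup) and O(~log_out -> run_backup); every ideal world satisfies log_out or ~log_out, so in either case run_backup holds — hence O(run_backup).
The contrapositive of premise 8 (O(~don_mask -> ~run_backup)) is O(run_backup -> don_mask), and O(run_backup) is already established, so O(don_mask).
The contrapositive of premise 6 (O(~pay_taxes -> ~don_mask)) is O(don_mask -> pay_taxes), and O(don_mask) is already established, so O(pay_taxes).
Premise 2, O(waive_evidence -> ~pay_taxes), contraposes to O(pay_taxes -> ~waive_evidence); with O(pay_taxes) we get O(~waive_evidence).
The contrapositive of premise 11 (O(adjourn_session -> waive_evidence)) is O(~waive_evidence -> ~adjourn_session), and O(~waive_evidence) is already established, so O(~adjourn_session).
Premise 3, O(~quarantine_host -> adjourn_session), contraposes to O(~adjourn_session -> quarantine_host); with O(~adjourn_session) we get O(quarantine_host).
Premise 10 is O(~certify_report -> ~quarantine_host); contrapositively O(quarantine_host -> certify_report). Since O(quarantine_host) holds, K gives O(certify_report).
So O(certify_report) holds — certify_report is obligatory. None of the other listed options is made obligatory by any chain of premises.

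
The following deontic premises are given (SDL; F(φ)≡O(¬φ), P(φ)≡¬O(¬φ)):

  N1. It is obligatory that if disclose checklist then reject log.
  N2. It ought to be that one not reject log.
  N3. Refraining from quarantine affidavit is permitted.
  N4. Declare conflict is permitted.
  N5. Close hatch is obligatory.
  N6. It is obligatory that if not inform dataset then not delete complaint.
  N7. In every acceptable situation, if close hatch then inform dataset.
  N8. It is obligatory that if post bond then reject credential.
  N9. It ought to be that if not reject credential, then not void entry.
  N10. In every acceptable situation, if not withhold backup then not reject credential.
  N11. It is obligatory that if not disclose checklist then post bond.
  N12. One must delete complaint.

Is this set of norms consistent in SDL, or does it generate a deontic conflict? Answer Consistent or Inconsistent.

Consistent

Premise 6 is O(¬inform_dataset → ¬delete_complaint), but O(¬inform_dataset) is not derivable from the premises, so it does not yield O(¬delete_complaint).
So O(¬delete_complaint) is not derivable, and the apparent clash with O(delete_complaint) does not arise.
A world satisfying every obligation exists (e.g. close_hatch=true, declare_conflict=false, delete_complaint=true, disclose_checklist=false, inform_dataset=true, post_bond=true, quarantine_affidavit=false, reject_credential=true, reject_log=false, void_entry=false, withhold_backup=true); no atom is both obligatory and forbidden, so the set is consistent.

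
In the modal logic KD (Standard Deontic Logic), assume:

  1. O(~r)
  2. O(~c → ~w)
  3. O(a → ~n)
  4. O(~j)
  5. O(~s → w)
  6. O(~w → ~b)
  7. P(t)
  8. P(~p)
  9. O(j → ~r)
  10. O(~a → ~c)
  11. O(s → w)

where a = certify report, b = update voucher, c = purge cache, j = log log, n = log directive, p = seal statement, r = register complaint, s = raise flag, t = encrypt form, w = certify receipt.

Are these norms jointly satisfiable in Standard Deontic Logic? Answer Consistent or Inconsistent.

Consistent

Premise 9 is O(j → ~r); even if O(~r) held, inferring O(j) would be affirming the consequent — invalid.
So O(j) is not derivable, and the apparent clash with O(~j) does not arise.
A world satisfying every obligation exists (e.g. a=true, b=false, c=true, j=false, n=false, p=false, r=false, s=false, t=false, w=true); no atom is both obligatory and forbidden, so the set is consistent.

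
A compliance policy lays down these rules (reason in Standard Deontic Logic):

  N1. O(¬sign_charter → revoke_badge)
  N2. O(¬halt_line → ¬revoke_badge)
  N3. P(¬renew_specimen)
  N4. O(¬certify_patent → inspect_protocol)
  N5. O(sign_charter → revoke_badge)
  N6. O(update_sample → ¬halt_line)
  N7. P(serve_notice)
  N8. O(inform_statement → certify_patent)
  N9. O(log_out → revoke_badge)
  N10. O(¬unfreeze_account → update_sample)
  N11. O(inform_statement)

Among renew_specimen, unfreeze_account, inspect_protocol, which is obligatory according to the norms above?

By case analysis on sign_charter: premise 5 gives O(sign_charter → revoke_badge) and premise 1 gives O(¬sign_charter → revoke_badge), so O(revoke_badge) either way.
Premise 2 is O(¬halt_line → ¬revoke_badge); contrapositively O(revoke_badge → halt_line). Since O(revoke_badge) holds, K gives O(halt_line).
Premise 6 is O(update_sample → ¬halt_line); contrapositively O(halt_line → ¬update_sample). Since O(halt_line) holds, K gives O(¬update_sample).
Premise 10 is O(¬unfreeze_account → update_sample); contrapositively O(¬update_sample → unfreeze_account). Since O(¬update_sample) holds, K gives O(unfreeze_account).
So O(unfreeze_account) holds — unfreeze_account is obligatory. None of the other listed options is made obligatory by any chain of premises.

unfreeze_account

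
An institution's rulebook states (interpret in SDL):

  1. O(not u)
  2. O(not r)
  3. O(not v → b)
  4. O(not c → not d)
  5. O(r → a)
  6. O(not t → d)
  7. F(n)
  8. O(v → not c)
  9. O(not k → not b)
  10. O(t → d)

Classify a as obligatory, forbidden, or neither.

Neither

Premise 5 is O(r → a), but O(r) is not derivable from the premises, so it does not yield O(a).
No premise or chain of K-axiom applications forces O(a), and none forces O(not a). So a is neither obligatory nor forbidden under these norms.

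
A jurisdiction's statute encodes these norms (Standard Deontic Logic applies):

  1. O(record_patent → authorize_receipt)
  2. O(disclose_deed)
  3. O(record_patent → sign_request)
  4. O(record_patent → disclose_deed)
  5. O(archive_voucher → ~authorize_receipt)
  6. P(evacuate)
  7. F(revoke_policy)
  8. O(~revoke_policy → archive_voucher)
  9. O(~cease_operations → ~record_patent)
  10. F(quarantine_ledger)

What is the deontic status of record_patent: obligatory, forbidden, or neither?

Forbidden

Premise 7, F(revoke_policy), is equivalent to O(~revoke_policy).
With premise 8, O(~revoke_policy → archive_voucher), the K-axiom yields O(archive_voucher).
Applying K to premise 5 (O(archive_voucher → ~authorize_receipt)) and O(archive_voucher) yields O(~authorize_receipt).
Premise 1 is O(record_patent → authorize_receipt); contrapositively O(~authorize_receipt → ~record_patent). Since O(~authorize_receipt) holds, K gives O(~record_patent).
Premises 2, 3, 4, 6, 9, 10 do not contribute to this derivation.
Thus O(~record_patent), which is F(record_patent): record_patent is forbidden.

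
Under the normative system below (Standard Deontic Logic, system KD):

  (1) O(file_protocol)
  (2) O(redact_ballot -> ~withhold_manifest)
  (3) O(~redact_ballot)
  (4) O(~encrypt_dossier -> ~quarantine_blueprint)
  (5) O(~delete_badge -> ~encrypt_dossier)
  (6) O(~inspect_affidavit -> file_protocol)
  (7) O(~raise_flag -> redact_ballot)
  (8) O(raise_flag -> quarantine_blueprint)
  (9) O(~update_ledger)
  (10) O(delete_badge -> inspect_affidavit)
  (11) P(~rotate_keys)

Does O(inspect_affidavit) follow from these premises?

Yes

Premise 3 states O(~redact_ballot) outright.
Premise 7 is O(~raise_flag -> redact_ballot); contrapositively O(~redact_ballot -> raise_flag). Since O(~redact_ballot) holds, K gives O(raise_flag).
Applying K to premise 8 (O(raise_flag -> quarantine_blueprint)) and O(raise_flag) yields O(quarantine_blueprint).
Premise 4, O(~encrypt_dossier -> ~quarantine_blueprint), contraposes to O(quarantine_blueprint -> encrypt_dossier); with O(quarantine_blueprint) we get O(encrypt_dossier).
Premise 5 is O(~delete_badge -> ~encrypt_dossier); contrapositively O(encrypt_dossier -> delete_badge). Since O(encrypt_dossier) holds, K gives O(delete_badge).
With premise 10, O(delete_badge -> inspect_affidavit), the K-axiom yields O(inspect_affidavit).
Premises 1, 2, 6, 9, 11 do not contribute to this derivation.
So O(inspect_affidavit) follows.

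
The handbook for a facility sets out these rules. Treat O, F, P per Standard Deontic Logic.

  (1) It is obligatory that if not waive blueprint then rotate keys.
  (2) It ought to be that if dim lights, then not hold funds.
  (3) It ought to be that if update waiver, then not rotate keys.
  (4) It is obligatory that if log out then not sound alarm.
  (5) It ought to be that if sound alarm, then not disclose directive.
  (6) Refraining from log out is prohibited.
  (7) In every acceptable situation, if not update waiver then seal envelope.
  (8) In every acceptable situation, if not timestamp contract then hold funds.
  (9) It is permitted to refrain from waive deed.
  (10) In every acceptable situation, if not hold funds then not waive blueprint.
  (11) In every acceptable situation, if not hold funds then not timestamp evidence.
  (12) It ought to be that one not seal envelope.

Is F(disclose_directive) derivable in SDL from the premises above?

No

Premise 5 is O(sound_alarm → ¬disclose_directive), but O(sound_alarm) is not derivable from the premises, so it does not yield O(¬disclose_directive).
No other premise forces O(¬disclose_directive). An ideal world satisfying every premise can still have disclose_directive true, so F(disclose_directive) is not derivable.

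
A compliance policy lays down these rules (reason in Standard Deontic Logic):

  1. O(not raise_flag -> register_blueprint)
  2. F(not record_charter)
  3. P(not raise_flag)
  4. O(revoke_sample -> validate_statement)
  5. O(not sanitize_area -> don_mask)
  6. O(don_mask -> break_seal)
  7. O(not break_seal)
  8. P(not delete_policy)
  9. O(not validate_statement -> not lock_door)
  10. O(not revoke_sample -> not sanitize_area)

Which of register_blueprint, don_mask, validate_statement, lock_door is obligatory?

validate_statement

From premise 7 we have O(not break_seal).
Premise 6 is O(don_mask -> break_seal); contrapositively O(not break_seal -> not don_mask). Since O(not break_seal) holds, K gives O(not don_mask).
Premise 5, O(not sanitize_area -> don_mask), contraposes to O(not don_mask -> sanitize_area); with O(not don_mask) we get O(sanitize_area).
The contrapositive of premise 10 (O(not revoke_sample -> not sanitize_area)) is O(sanitize_area -> revoke_sample), and O(sanitize_area) is already established, so O(revoke_sample).
From O(revoke_sample) and premise 4, O(revoke_sample -> validate_statement), we obtain O(validate_statement).
So O(validate_statement) holds — validate_statement is obligatory. None of the other listed options is made obligatory by any chain of premises.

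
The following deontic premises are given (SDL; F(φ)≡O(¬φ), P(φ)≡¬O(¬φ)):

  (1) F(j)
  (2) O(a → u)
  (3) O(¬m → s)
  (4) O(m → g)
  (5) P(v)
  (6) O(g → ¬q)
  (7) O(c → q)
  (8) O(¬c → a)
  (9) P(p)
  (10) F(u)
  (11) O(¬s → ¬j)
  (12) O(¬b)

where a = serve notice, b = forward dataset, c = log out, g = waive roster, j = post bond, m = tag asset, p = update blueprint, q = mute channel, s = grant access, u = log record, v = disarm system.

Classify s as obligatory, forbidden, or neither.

Obligatory

Premise 10, F(u), is equivalent to O(¬u).
The contrapositive of premise 2 (O(a → u)) is O(¬u → ¬a), and O(¬u) is already established, so O(¬a).
Premise 8 is O(¬c → a); contrapositively O(¬a → c). Since O(¬a) holds, K gives O(c).
From O(c) and premise 7, O(c → q), we obtain O(q).
Premise 6 is O(g → ¬q); contrapositively O(q → ¬g). Since O(q) holds, K gives O(¬g).
Premise 4, O(m → g), contraposes to O(¬g → ¬m); with O(¬g) we get O(¬m).
From O(¬m) and premise 3, O(¬m → s), we obtain O(s).
Premises 1, 5, 9, 11, 12 do not contribute to this derivation.
Hence s is obligatory.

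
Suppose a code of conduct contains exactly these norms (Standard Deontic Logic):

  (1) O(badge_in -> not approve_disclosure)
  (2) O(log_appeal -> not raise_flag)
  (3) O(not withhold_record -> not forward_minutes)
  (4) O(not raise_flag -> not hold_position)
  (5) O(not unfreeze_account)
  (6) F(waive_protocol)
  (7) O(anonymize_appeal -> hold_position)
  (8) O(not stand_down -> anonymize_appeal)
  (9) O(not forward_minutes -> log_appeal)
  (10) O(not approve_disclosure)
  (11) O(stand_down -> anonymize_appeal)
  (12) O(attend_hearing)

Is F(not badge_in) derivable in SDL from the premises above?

Premise 1 is O(badge_in -> not approve_disclosure); even if O(not approve_disclosure) held, inferring O(badge_in) would be affirming the consequent — invalid.
No other premise forces O(badge_in). An ideal world satisfying every premise can still have not badge_in true, so F(not badge_in) is not derivable.

No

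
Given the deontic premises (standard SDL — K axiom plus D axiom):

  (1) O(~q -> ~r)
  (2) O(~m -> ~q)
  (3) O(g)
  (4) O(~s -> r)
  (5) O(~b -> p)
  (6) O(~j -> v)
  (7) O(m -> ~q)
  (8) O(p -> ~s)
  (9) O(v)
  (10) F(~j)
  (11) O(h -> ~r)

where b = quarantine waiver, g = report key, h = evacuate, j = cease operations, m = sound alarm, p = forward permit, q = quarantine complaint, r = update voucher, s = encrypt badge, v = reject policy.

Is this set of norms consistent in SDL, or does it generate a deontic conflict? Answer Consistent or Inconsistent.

Consistent

Premise 6 is O(~j -> v); even if O(v) held, inferring O(~j) would be affirming the consequent — invalid.
So O(~j) is not derivable, and the apparent clash with O(j) does not arise.
A world satisfying every obligation exists (e.g. b=true, g=true, h=false, j=true, m=false, p=false, q=false, r=false, s=true, v=true); no atom is both obligatory and forbidden, so the set is consistent.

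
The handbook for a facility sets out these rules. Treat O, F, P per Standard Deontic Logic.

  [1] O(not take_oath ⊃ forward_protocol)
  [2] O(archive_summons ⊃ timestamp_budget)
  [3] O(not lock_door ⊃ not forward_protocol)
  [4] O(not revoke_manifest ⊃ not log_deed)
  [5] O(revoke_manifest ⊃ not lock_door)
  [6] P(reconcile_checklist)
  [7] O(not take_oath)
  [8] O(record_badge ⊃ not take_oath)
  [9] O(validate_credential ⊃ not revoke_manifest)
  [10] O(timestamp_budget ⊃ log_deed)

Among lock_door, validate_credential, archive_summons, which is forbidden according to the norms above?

archive_summons

Premise 7 gives O(not take_oath).
With premise 1, O(not take_oath ⊃ forward_protocol), the K-axiom yields O(forward_protocol).
The contrapositive of premise 3 (O(not lock_door ⊃ not forward_protocol)) is O(forward_protocol ⊃ lock_door), and O(forward_protocol) is already established, so O(lock_door).
Premise 5 is O(revoke_manifest ⊃ not lock_door); contrapositively O(lock_door ⊃ not revoke_manifest). Since O(lock_door) holds, K gives O(not revoke_manifest).
With premise 4, O(not revoke_manifest ⊃ not log_deed), the K-axiom yields O(not log_deed).
Premise 10 is O(timestamp_budget ⊃ log_deed); contrapositively O(not log_deed ⊃ not timestamp_budget). Since O(not log_deed) holds, K gives O(not timestamp_budget).
Premise 2 is O(archive_summons ⊃ timestamp_budget); contrapositively O(not timestamp_budget ⊃ not archive_summons). Since O(not timestamp_budget) holds, K gives O(not archive_summons).
So O(not archive_summons) holds, i.e. archive_summons is forbidden. None of the other listed options is forbidden under the premises.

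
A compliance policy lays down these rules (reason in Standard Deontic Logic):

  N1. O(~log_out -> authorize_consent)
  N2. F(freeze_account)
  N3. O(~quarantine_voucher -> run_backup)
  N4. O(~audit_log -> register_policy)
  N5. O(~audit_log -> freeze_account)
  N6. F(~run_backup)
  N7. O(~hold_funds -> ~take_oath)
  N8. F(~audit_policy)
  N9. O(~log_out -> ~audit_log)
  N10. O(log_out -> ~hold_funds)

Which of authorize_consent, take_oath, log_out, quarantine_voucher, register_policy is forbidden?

F(freeze_account) at premise 2 means O(~freeze_account).
Premise 5, O(~audit_log -> freeze_account), contraposes to O(~freeze_account -> audit_log); with O(~freeze_account) we get O(audit_log).
Premise 9, O(~log_out -> ~audit_log), contraposes to O(audit_log -> log_out); with O(audit_log) we get O(log_out).
With premise 10, O(log_out -> ~hold_funds), the K-axiom yields O(~hold_funds).
Premise 7 is O(~hold_funds -> ~take_oath); since O(~hold_funds), deontic closure gives O(~take_oath).
So O(~take_oath) holds, i.e. take_oath is forbidden. None of the other listed options is forbidden under the premises.

take_oath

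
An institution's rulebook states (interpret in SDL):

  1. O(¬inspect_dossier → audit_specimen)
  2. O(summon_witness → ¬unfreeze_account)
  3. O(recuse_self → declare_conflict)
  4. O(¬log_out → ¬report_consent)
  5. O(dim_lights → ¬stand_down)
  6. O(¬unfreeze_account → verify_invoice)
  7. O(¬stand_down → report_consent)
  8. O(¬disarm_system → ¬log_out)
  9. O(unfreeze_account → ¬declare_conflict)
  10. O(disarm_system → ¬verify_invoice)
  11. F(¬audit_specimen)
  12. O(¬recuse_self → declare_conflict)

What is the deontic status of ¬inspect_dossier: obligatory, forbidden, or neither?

Neither

Premise 1 is O(¬inspect_dossier → audit_specimen); even if O(audit_specimen) held, inferring O(¬inspect_dossier) would be affirming the consequent — invalid.
No premise or chain of K-axiom applications forces O(¬inspect_dossier), and none forces O(inspect_dossier). So ¬inspect_dossier is neither obligatory nor forbidden under these norms.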